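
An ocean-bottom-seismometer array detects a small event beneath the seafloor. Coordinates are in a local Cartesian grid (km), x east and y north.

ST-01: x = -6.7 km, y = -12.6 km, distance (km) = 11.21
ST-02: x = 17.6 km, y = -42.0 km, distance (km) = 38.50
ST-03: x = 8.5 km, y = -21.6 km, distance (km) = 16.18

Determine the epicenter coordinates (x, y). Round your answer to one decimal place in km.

Circle about each station: (x + 6.7)² + (y + 12.6)² = 11.21²; (x − 17.6)² + (y + 42.0)² = 38.50²; (x − 8.5)² + (y + 21.6)² = 16.18².
Subtracting the ST-01 equation from the ST-02 and ST-03 equations removes the quadratic terms:
48.6 x − 58.8 y = 513.52
30.4 x − 18.0 y = 199.03
Solving the 2×2 system: x ≈ 2.7, y ≈ -6.5 km.

2.7 km east, -6.5 km north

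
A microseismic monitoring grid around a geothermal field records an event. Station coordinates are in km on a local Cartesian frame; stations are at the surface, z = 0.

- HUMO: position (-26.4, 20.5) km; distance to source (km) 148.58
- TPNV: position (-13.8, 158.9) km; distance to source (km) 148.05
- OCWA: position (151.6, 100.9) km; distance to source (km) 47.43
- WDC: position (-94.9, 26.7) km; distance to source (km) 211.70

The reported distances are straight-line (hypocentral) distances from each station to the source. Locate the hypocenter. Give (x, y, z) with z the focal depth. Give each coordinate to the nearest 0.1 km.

(110.3, 78.4, 6.1)

Each station gives a sphere (x−x_i)² + (y−y_i)² + z² = d_i² (stations at z=0).
Subtracting the HUMO sphere from TPNV and OCWA: z² cancels, leaving linear equations in x and y:
25.2 x + 276.8 y = 24479.65
356.0 x + 160.8 y = 51872.57
Solving: x ≈ 110.299, y ≈ 78.396 km (keep extra digits for the depth step; rounded: 110.3, 78.4).
Then from the HUMO sphere: z² = 148.58² − (x + 26.4)² − (y − 20.5)² with x = 110.299, y = 78.396, so z ≈ 6.120 ≈ 6.1 km.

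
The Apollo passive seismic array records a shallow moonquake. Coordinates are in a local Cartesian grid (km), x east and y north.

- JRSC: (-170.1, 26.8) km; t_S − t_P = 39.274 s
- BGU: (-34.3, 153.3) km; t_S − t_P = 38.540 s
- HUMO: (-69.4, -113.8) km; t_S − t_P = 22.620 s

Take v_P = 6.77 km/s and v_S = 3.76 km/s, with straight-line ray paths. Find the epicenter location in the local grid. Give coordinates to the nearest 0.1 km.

x ≈ 120.9 km, y ≈ -133.3 km

Distance from S−P lag: d = Δt · v_P v_S / (v_P − v_S) = Δt · (6.77·3.76)/(6.77−3.76) ≈ 8.4569·Δt.
So d_JRSC = 332.14, d_BGU = 325.93, d_HUMO = 191.29 km.
Circle about each station: (x + 170.1)² + (y − 26.8)² = 332.14²; (x + 34.3)² + (y − 153.3)² = 325.93²; (x + 69.4)² + (y + 113.8)² = 191.29².
Subtracting the JRSC equation from the BGU and HUMO equations removes the quadratic terms:
271.6 x + 253.0 y = -888.26
201.4 x − 281.2 y = 61839.67
Solving the 2×2 system: x ≈ 120.9, y ≈ -133.3 km.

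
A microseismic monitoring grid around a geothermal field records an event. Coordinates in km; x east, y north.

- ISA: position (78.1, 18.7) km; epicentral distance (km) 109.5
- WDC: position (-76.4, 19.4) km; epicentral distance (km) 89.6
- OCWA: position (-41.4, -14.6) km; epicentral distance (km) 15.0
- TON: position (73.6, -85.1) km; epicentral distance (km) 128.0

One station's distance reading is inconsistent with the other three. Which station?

WDC

Solve using three stations at a time. Using ISA, OCWA, TON (subtract circle equations pairwise → linear system) gives (x, y) ≈ (-28.2, -7.5).
Distances from that point to each station vs reported:
  ISA: calculated 109.5 vs reported 109.5 → residual 0.0 km
  WDC: calculated 55.2 vs reported 89.6 → residual 34.4 km
  OCWA: calculated 15.0 vs reported 15.0 → residual 0.0 km
  TON: calculated 128.0 vs reported 128.0 → residual 0.0 km
ISA, OCWA, TON are mutually consistent (residuals ≈ 0); WDC is off by 34.4 km.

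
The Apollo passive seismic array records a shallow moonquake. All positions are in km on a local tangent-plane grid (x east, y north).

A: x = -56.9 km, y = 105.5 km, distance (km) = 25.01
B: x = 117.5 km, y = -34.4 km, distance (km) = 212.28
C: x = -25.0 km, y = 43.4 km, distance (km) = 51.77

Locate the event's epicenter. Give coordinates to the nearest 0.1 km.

Circle about each station: (x + 56.9)² + (y − 105.5)² = 25.01²; (x − 117.5)² + (y + 34.4)² = 212.28²; (x + 25.0)² + (y − 43.4)² = 51.77².
Subtracting the A equation from the B and C equations removes the quadratic terms:
348.8 x − 279.8 y = -43815.55
63.8 x − 124.2 y = -13913.93
Solving the 2×2 system: x ≈ -60.8, y ≈ 80.8 km.
Check against A (with the unrounded x, y): √((x + 56.9)²+(y − 105.5)²) = 25.02 ≈ 25.01 km. ✓

-60.8 km east, 80.8 km north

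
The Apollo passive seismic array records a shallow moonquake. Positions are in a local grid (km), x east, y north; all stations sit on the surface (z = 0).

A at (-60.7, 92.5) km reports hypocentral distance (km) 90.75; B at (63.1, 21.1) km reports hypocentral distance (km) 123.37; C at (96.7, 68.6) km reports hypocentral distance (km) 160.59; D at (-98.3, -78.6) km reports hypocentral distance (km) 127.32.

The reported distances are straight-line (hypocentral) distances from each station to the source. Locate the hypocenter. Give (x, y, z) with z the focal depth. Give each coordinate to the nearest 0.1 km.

(-46.5, 23.0, 56.6)

Each station gives a sphere (x−x_i)² + (y−y_i)² + z² = d_i² (stations at z=0).
Subtracting the A sphere from B and C: z² cancels, leaving linear equations in x and y:
247.6 x − 142.8 y = -14798.51
314.8 x − 47.8 y = -15737.48
Solving: x ≈ -46.498, y ≈ 23.008 km (keep extra digits for the depth step; rounded: -46.5, 23.0).
Then from the A sphere: z² = 90.75² − (x + 60.7)² − (y − 92.5)² with x = -46.498, y = 23.008, so z ≈ 56.610 ≈ 56.6 km.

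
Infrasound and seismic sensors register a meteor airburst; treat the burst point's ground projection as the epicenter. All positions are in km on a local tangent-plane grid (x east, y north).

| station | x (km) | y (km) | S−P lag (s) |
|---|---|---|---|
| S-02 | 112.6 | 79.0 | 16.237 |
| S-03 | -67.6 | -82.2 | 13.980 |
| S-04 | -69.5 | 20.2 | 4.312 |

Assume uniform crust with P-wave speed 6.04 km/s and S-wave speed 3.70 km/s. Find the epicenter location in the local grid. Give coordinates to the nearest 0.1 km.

-39.4 km east, 48.3 km north

Distance from S−P lag: d = Δt · v_P v_S / (v_P − v_S) = Δt · (6.04·3.70)/(6.04−3.70) ≈ 9.5504·Δt.
So d_S-02 = 155.07, d_S-03 = 133.51, d_S-04 = 41.18 km.
Circle about each station: (x − 112.6)² + (y − 79.0)² = 155.07²; (x + 67.6)² + (y + 82.2)² = 133.51²; (x + 69.5)² + (y − 20.2)² = 41.18².
Subtracting pairs of circle equations eliminates x²+y² and gives linear equations (the radical axes):
-360.4 x − 322.4 y = -1371.38
-364.2 x − 117.6 y = 8669.44
Solving the 2×2 system: x ≈ -39.4, y ≈ 48.3 km.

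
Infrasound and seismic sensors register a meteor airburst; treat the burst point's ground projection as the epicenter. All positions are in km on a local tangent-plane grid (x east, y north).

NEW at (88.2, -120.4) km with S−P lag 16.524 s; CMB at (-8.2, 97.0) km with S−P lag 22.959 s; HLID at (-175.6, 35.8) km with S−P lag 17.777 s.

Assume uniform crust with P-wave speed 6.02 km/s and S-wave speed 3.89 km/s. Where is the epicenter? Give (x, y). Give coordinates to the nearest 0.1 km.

Distance from S−P lag: d = Δt · v_P v_S / (v_P − v_S) = Δt · (6.02·3.89)/(6.02−3.89) ≈ 10.9943·Δt.
So d_NEW = 181.67, d_CMB = 252.42, d_HLID = 195.45 km.
Circle about each station: (x − 88.2)² + (y + 120.4)² = 181.67²; (x + 8.2)² + (y − 97.0)² = 252.42²; (x + 175.6)² + (y − 35.8)² = 195.45².
Subtracting the NEW equation from the CMB and HLID equations removes the quadratic terms:
-192.8 x + 434.8 y = -43511.03
-527.6 x + 312.4 y = 4644.89
Solving the 2×2 system: x ≈ -92.3, y ≈ -141.0 km.

-92.3 km east, -141.0 km north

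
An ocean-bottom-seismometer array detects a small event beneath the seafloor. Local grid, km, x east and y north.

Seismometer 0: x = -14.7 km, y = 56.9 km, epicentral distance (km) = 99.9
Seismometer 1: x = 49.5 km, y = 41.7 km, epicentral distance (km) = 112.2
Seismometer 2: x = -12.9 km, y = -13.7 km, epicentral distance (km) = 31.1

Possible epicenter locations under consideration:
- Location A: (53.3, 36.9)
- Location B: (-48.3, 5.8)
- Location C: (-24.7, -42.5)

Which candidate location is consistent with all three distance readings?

For each candidate, compare |candidate − station| to the reported distance:
Location A: residuals Seismometer 0 29.0, Seismometer 1 106.1, Seismometer 2 52.2 → max 106.1 km
Location B: residuals Seismometer 0 38.7, Seismometer 1 8.0, Seismometer 2 9.3 → max 38.7 km
Location C: residuals Seismometer 0 0.0, Seismometer 1 0.0, Seismometer 2 0.0 → max 0.0 km
Only Location C has all residuals ≈ 0.

Location C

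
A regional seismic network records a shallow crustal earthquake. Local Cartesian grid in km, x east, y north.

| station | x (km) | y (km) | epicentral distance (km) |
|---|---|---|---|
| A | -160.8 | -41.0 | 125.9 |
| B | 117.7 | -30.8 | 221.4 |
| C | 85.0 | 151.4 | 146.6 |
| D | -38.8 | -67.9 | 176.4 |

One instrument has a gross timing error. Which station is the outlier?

Solve using three stations at a time. Using B, C, D (subtract circle equations pairwise → linear system) gives (x, y) ≈ (-55.0, 107.8).
Distances from that point to each station vs reported:
  A: calculated 182.6 vs reported 125.9 → residual 56.7 km
  B: calculated 221.4 vs reported 221.4 → residual 0.0 km
  C: calculated 146.6 vs reported 146.6 → residual 0.0 km
  D: calculated 176.4 vs reported 176.4 → residual 0.0 km
B, C, D are mutually consistent (residuals ≈ 0); A is off by 56.7 km.

A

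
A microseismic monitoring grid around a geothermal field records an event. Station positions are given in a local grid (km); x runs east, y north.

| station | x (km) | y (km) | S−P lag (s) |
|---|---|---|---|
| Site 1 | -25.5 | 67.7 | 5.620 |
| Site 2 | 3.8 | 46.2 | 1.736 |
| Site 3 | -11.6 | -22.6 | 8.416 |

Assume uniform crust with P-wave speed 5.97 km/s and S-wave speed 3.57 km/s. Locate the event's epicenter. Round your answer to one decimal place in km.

(19.2, 45.5)

Distance from S−P lag: d = Δt · v_P v_S / (v_P − v_S) = Δt · (5.97·3.57)/(5.97−3.57) ≈ 8.8804·Δt.
So d_Site 1 = 49.91, d_Site 2 = 15.42, d_Site 3 = 74.74 km.
Circle about each station: (x + 25.5)² + (y − 67.7)² = 49.91²; (x − 3.8)² + (y − 46.2)² = 15.42²; (x + 11.6)² + (y + 22.6)² = 74.74².
Subtracting the Site 1 equation from the Site 2 and Site 3 equations removes the quadratic terms:
58.6 x − 43.0 y = -831.43
27.8 x − 180.6 y = -7683.28
Solving the 2×2 system: x ≈ 19.2, y ≈ 45.5 km.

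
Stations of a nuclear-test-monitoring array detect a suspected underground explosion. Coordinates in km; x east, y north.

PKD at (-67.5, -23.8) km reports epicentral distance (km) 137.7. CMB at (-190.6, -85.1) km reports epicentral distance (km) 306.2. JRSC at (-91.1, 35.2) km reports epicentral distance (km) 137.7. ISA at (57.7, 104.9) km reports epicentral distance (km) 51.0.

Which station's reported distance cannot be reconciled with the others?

Solve using three stations at a time. Using PKD, JRSC, ISA (subtract circle equations pairwise → linear system) gives (x, y) ≈ (45.1, 55.5).
Distances from that point to each station vs reported:
  PKD: calculated 137.7 vs reported 137.7 → residual 0.0 km
  CMB: calculated 274.4 vs reported 306.2 → residual 31.8 km
  JRSC: calculated 137.7 vs reported 137.7 → residual 0.0 km
  ISA: calculated 51.0 vs reported 51.0 → residual 0.0 km
PKD, JRSC, ISA are mutually consistent (residuals ≈ 0); CMB is off by 31.8 km.

CMB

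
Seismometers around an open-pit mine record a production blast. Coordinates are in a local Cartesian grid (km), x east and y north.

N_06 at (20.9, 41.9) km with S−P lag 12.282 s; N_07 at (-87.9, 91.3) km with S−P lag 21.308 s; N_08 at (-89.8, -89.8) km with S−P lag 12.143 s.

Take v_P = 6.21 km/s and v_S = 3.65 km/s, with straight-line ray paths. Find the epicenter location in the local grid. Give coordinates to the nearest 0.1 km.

(15.2, -66.7)

Distance from S−P lag: d = Δt · v_P v_S / (v_P − v_S) = Δt · (6.21·3.65)/(6.21−3.65) ≈ 8.8541·Δt.
So d_N_06 = 108.75, d_N_07 = 188.66, d_N_08 = 107.52 km.
Circle about each station: (x − 20.9)² + (y − 41.9)² = 108.75²; (x + 87.9)² + (y − 91.3)² = 188.66²; (x + 89.8)² + (y + 89.8)² = 107.52².
Subtracting the N_06 equation from the N_07 and N_08 equations removes the quadratic terms:
-217.6 x + 98.8 y = -9896.35
-221.4 x − 263.4 y = 14201.67
Solving the 2×2 system: x ≈ 15.2, y ≈ -66.7 km.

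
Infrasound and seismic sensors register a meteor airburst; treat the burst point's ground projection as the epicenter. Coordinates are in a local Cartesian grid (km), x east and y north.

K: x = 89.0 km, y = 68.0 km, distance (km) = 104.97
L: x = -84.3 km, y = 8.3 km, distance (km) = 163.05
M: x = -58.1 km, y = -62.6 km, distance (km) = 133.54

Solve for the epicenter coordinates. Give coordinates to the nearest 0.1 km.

x ≈ 72.7 km, y ≈ -35.7 km

Circle about each station: (x − 89.0)² + (y − 68.0)² = 104.97²; (x + 84.3)² + (y − 8.3)² = 163.05²; (x + 58.1)² + (y + 62.6)² = 133.54².
Subtracting pairs of circle equations eliminates x²+y² and gives linear equations (the radical axes):
-346.6 x − 119.4 y = -20936.22
-294.2 x − 261.2 y = -12064.86
Solving the 2×2 system: x ≈ 72.7, y ≈ -35.7 km.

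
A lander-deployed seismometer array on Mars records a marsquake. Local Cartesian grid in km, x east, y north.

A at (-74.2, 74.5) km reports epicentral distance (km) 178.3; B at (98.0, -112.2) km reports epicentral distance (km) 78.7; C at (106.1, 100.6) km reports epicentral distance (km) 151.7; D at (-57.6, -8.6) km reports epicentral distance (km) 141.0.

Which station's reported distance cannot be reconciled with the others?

D

Solve using three stations at a time. Using A, B, C (subtract circle equations pairwise → linear system) gives (x, y) ≈ (59.3, -43.7).
Distances from that point to each station vs reported:
  A: calculated 178.3 vs reported 178.3 → residual 0.0 km
  B: calculated 78.7 vs reported 78.7 → residual 0.0 km
  C: calculated 151.7 vs reported 151.7 → residual 0.0 km
  D: calculated 122.0 vs reported 141.0 → residual 19.0 km
A, B, C are mutually consistent (residuals ≈ 0); D is off by 19.0 km.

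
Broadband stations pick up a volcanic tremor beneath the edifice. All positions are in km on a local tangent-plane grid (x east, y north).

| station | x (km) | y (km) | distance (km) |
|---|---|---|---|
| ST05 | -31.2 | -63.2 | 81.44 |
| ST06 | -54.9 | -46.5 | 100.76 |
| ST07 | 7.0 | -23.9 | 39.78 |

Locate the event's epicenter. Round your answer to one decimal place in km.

Circle about each station: (x + 31.2)² + (y + 63.2)² = 81.44²; (x + 54.9)² + (y + 46.5)² = 100.76²; (x − 7.0)² + (y + 23.9)² = 39.78².
Subtracting pairs of circle equations eliminates x²+y² and gives linear equations (the radical axes):
-47.4 x + 33.4 y = -3311.52
76.4 x + 78.6 y = 702.56
Solving the 2×2 system: x ≈ 45.2, y ≈ -35.0 km.
Check against ST05 (with the unrounded x, y): √((x + 31.2)²+(y + 63.2)²) = 81.44 ≈ 81.44 km. ✓

45.2 km east, -35.0 km north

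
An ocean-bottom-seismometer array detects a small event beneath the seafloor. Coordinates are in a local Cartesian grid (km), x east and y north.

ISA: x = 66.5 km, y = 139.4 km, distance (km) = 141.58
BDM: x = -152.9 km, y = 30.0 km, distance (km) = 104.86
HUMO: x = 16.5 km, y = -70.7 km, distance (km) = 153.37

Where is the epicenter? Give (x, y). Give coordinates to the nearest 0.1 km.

-54.2 km east, 65.4 km north

Circle about each station: (x − 66.5)² + (y − 139.4)² = 141.58²; (x + 152.9)² + (y − 30.0)² = 104.86²; (x − 16.5)² + (y + 70.7)² = 153.37².
Subtracting pairs of circle equations eliminates x²+y² and gives linear equations (the radical axes):
-438.8 x − 218.8 y = 9473.08
-100.0 x − 420.2 y = -22061.33
Solving the 2×2 system: x ≈ -54.2, y ≈ 65.4 km.
Check against ISA (with the unrounded x, y): √((x − 66.5)²+(y − 139.4)²) = 141.58 ≈ 141.58 km. ✓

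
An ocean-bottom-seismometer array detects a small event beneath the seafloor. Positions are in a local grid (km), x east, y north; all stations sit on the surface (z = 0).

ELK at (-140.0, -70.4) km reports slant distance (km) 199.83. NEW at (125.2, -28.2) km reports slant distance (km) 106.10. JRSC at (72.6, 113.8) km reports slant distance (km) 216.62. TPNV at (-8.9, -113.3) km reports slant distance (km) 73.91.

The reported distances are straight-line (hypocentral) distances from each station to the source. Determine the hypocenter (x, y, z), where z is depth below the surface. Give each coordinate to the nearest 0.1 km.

x ≈ 54.6 km, y ≈ -99.2 km, depth ≈ 35.1 km

Each station gives a sphere (x−x_i)² + (y−y_i)² + z² = d_i² (stations at z=0).
Subtracting the ELK sphere from NEW and JRSC: z² cancels, leaving linear equations in x and y:
530.4 x + 84.4 y = 20588.94
425.2 x + 368.4 y = -13327.16
Solving: x ≈ 54.602, y ≈ -99.197 km (keep extra digits for the depth step; rounded: 54.6, -99.2).
Then from the ELK sphere: z² = 199.83² − (x + 140.0)² − (y + 70.4)² with x = 54.602, y = -99.197, so z ≈ 35.112 ≈ 35.1 km.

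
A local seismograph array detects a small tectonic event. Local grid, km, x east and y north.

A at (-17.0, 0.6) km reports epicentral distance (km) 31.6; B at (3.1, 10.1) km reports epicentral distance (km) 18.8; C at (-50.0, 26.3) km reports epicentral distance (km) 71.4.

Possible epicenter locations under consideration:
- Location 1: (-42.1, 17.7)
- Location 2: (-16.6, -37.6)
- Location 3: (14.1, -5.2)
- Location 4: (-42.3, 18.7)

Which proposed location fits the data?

For each candidate, compare |candidate − station| to the reported distance:
Location 1: residuals A 1.2, B 27.0, C 59.7 → max 59.7 km
Location 2: residuals A 6.6, B 32.8, C 0.7 → max 32.8 km
Location 3: residuals A 0.0, B 0.0, C 0.0 → max 0.0 km
Location 4: residuals A 0.5, B 27.4, C 60.6 → max 60.6 km
Only Location 3 has all residuals ≈ 0.

Location 3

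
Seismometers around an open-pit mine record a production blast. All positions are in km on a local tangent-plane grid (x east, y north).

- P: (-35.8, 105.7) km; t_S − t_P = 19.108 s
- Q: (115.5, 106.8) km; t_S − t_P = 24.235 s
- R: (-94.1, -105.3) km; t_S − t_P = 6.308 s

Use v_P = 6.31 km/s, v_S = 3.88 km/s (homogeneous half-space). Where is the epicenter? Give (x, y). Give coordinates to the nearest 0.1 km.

-33.3 km east, -86.8 km north

Distance from S−P lag: d = Δt · v_P v_S / (v_P − v_S) = Δt · (6.31·3.88)/(6.31−3.88) ≈ 10.0752·Δt.
So d_P = 192.52, d_Q = 244.17, d_R = 63.55 km.
Circle about each station: (x + 35.8)² + (y − 105.7)² = 192.52²; (x − 115.5)² + (y − 106.8)² = 244.17²; (x + 94.1)² + (y + 105.3)² = 63.55².
Subtracting the P equation from the Q and R equations removes the quadratic terms:
302.6 x + 2.2 y = -10262.68
-116.6 x − 422.0 y = 40514.12
Solving the 2×2 system: x ≈ -33.3, y ≈ -86.8 km.
Check against P (with the unrounded x, y): √((x + 35.8)²+(y − 105.7)²) = 192.53 ≈ 192.52 km. ✓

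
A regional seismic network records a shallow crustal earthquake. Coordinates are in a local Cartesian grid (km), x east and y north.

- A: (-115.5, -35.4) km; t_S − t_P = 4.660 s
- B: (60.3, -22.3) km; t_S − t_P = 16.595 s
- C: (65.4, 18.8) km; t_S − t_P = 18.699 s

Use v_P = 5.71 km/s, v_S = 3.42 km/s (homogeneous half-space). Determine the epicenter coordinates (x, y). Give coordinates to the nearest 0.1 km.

x ≈ -78.5 km, y ≈ -49.9 km

Distance from S−P lag: d = Δt · v_P v_S / (v_P − v_S) = Δt · (5.71·3.42)/(5.71−3.42) ≈ 8.5276·Δt.
So d_A = 39.74, d_B = 141.52, d_C = 159.46 km.
Circle about each station: (x + 115.5)² + (y + 35.4)² = 39.74²; (x − 60.3)² + (y + 22.3)² = 141.52²; (x − 65.4)² + (y − 18.8)² = 159.46².
Subtracting pairs of circle equations eliminates x²+y² and gives linear equations (the radical axes):
351.6 x + 26.2 y = -28908.67
361.8 x + 108.4 y = -33811.03
Solving the 2×2 system: x ≈ -78.5, y ≈ -49.9 km.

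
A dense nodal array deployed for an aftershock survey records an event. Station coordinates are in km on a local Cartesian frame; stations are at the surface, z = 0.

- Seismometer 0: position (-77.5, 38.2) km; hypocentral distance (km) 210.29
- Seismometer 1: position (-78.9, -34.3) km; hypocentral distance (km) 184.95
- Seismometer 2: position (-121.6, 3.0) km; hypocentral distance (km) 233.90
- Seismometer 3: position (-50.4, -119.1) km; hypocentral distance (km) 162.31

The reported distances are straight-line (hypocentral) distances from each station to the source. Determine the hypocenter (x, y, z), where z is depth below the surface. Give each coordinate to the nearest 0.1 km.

Each station gives a sphere (x−x_i)² + (y−y_i)² + z² = d_i² (stations at z=0).
Subtracting the Seismometer 0 sphere from Seismometer 1 and Seismometer 2: z² cancels, leaving linear equations in x and y:
-2.8 x − 145.0 y = 9951.59
-88.2 x − 70.4 y = -3157.26
Solving: x ≈ 91.995, y ≈ -70.408 km (keep extra digits for the depth step; rounded: 92.0, -70.4).
Then from the Seismometer 0 sphere: z² = 210.29² − (x + 77.5)² − (y − 38.2)² with x = 91.995, y = -70.408, so z ≈ 60.808 ≈ 60.8 km.

(92.0, -70.4, 60.8)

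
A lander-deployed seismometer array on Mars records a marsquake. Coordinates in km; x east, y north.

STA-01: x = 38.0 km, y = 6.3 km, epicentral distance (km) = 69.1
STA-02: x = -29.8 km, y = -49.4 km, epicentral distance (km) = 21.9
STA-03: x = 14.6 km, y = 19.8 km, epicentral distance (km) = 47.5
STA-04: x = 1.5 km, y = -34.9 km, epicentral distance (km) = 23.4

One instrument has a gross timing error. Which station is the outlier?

Solve using three stations at a time. Using STA-01, STA-02, STA-04 (subtract circle equations pairwise → linear system) gives (x, y) ≈ (-21.2, -29.4).
Distances from that point to each station vs reported:
  STA-01: calculated 69.1 vs reported 69.1 → residual 0.0 km
  STA-02: calculated 21.8 vs reported 21.9 → residual 0.1 km
  STA-03: calculated 60.8 vs reported 47.5 → residual 13.3 km
  STA-04: calculated 23.3 vs reported 23.4 → residual 0.1 km
STA-01, STA-02, STA-04 are mutually consistent (residuals ≈ 0); STA-03 is off by 13.3 km.

STA-03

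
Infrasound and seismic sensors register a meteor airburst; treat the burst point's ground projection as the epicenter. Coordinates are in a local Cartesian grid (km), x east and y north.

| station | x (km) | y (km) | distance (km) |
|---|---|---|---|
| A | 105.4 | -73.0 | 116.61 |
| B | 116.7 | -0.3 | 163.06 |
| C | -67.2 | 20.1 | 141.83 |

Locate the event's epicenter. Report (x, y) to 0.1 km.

Circle about each station: (x − 105.4)² + (y + 73.0)² = 116.61²; (x − 116.7)² + (y + 0.3)² = 163.06²; (x + 67.2)² + (y − 20.1)² = 141.83².
Subtracting pairs of circle equations eliminates x²+y² and gives linear equations (the radical axes):
22.6 x + 145.4 y = -15809.85
-345.2 x + 186.2 y = -18036.17
Solving the 2×2 system: x ≈ -5.9, y ≈ -107.8 km.

x ≈ -5.9 km, y ≈ -107.8 km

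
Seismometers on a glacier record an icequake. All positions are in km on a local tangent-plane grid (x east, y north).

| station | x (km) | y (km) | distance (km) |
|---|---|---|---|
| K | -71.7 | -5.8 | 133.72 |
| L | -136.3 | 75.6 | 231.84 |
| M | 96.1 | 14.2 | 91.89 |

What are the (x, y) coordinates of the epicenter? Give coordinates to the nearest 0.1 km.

x ≈ 48.5 km, y ≈ -64.4 km

Circle about each station: (x + 71.7)² + (y + 5.8)² = 133.72²; (x + 136.3)² + (y − 75.6)² = 231.84²; (x − 96.1)² + (y − 14.2)² = 91.89².
Subtracting pairs of circle equations eliminates x²+y² and gives linear equations (the radical axes):
-129.2 x + 162.8 y = -16750.23
335.6 x + 40.0 y = 13699.59
Solving the 2×2 system: x ≈ 48.5, y ≈ -64.4 km.
Check against K (with the unrounded x, y): √((x + 71.7)²+(y + 5.8)²) = 133.72 ≈ 133.72 km. ✓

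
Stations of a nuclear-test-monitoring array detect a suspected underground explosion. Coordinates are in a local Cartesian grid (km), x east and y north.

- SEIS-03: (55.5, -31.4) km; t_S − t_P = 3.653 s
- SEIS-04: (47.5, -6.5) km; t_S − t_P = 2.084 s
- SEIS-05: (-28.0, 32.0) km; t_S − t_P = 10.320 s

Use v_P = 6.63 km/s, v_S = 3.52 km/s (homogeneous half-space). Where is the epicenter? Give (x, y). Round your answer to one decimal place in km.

Distance from S−P lag: d = Δt · v_P v_S / (v_P − v_S) = Δt · (6.63·3.52)/(6.63−3.52) ≈ 7.5041·Δt.
So d_SEIS-03 = 27.41, d_SEIS-04 = 15.64, d_SEIS-05 = 77.44 km.
Circle about each station: (x − 55.5)² + (y + 31.4)² = 27.41²; (x − 47.5)² + (y + 6.5)² = 15.64²; (x + 28.0)² + (y − 32.0)² = 77.44².
Subtracting the SEIS-03 equation from the SEIS-04 and SEIS-05 equations removes the quadratic terms:
-16.0 x + 49.8 y = -1261.01
-167.0 x + 126.8 y = -7503.86
Solving the 2×2 system: x ≈ 34.0, y ≈ -14.4 km.

x ≈ 34.0 km, y ≈ -14.4 km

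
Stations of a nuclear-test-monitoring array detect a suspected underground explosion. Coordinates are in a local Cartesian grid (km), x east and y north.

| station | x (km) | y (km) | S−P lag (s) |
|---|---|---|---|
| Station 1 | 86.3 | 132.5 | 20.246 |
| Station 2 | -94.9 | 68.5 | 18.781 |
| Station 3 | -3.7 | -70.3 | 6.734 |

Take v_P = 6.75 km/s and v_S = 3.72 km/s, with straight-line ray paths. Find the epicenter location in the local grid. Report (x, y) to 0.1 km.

Distance from S−P lag: d = Δt · v_P v_S / (v_P − v_S) = Δt · (6.75·3.72)/(6.75−3.72) ≈ 8.2871·Δt.
So d_Station 1 = 167.78, d_Station 2 = 155.64, d_Station 3 = 55.81 km.
Circle about each station: (x − 86.3)² + (y − 132.5)² = 167.78²; (x + 94.9)² + (y − 68.5)² = 155.64²; (x + 3.7)² + (y + 70.3)² = 55.81².
Subtracting pairs of circle equations eliminates x²+y² and gives linear equations (the radical axes):
-362.4 x − 128.0 y = -7379.36
-180.0 x − 405.6 y = 4987.21
Solving the 2×2 system: x ≈ 29.3, y ≈ -25.3 km.

29.3 km east, -25.3 km north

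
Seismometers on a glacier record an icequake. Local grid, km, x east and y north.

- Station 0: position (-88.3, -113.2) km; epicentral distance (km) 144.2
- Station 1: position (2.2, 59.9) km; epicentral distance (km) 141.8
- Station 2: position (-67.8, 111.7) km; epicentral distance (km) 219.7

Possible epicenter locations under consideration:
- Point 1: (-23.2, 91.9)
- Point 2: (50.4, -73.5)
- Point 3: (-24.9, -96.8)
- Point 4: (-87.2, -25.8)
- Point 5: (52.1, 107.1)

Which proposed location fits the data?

Point 2

For each candidate, compare |candidate − station| to the reported distance:
Point 1: residuals Station 0 71.0, Station 1 100.9, Station 2 170.9 → max 170.9 km
Point 2: residuals Station 0 0.1, Station 1 0.0, Station 2 0.0 → max 0.1 km
Point 3: residuals Station 0 78.7, Station 1 17.2, Station 2 6.8 → max 78.7 km
Point 4: residuals Station 0 56.8, Station 1 18.0, Station 2 80.8 → max 80.8 km
Point 5: residuals Station 0 117.0, Station 1 73.1, Station 2 99.7 → max 117.0 km
Only Point 2 has all residuals ≈ 0.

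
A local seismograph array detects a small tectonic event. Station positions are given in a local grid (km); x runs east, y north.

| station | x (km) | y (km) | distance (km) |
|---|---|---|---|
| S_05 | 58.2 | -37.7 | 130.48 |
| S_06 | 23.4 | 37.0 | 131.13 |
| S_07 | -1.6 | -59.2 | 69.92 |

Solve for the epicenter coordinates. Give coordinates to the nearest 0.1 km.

Circle about each station: (x − 58.2)² + (y + 37.7)² = 130.48²; (x − 23.4)² + (y − 37.0)² = 131.13²; (x + 1.6)² + (y + 59.2)² = 69.92².
Subtracting pairs of circle equations eliminates x²+y² and gives linear equations (the radical axes):
-69.6 x + 149.4 y = -3062.02
-119.6 x − 43.0 y = 10834.89
Solving the 2×2 system: x ≈ -71.3, y ≈ -53.7 km.

(-71.3, -53.7)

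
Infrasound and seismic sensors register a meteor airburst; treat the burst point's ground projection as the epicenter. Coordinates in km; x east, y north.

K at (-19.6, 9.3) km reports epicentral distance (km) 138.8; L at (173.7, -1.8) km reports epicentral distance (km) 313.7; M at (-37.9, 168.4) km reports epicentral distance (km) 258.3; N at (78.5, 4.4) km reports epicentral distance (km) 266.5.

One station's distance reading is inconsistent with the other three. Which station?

Solve using three stations at a time. Using K, L, M (subtract circle equations pairwise → linear system) gives (x, y) ≈ (-132.0, -72.2).
Distances from that point to each station vs reported:
  K: calculated 138.8 vs reported 138.8 → residual 0.0 km
  L: calculated 313.7 vs reported 313.7 → residual 0.0 km
  M: calculated 258.3 vs reported 258.3 → residual 0.0 km
  N: calculated 224.0 vs reported 266.5 → residual 42.5 km
K, L, M are mutually consistent (residuals ≈ 0); N is off by 42.5 km.

N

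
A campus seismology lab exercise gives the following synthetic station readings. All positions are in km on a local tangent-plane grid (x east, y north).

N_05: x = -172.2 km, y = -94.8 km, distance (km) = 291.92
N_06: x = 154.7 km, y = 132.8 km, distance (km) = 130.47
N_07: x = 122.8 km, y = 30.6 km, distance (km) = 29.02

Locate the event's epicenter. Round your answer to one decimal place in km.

Circle about each station: (x + 172.2)² + (y + 94.8)² = 291.92²; (x − 154.7)² + (y − 132.8)² = 130.47²; (x − 122.8)² + (y − 30.6)² = 29.02².
Subtracting the N_05 equation from the N_06 and N_07 equations removes the quadratic terms:
653.8 x + 455.2 y = 71122.92
590.0 x + 250.8 y = 61751.45
Solving the 2×2 system: x ≈ 98.2, y ≈ 15.2 km.

x ≈ 98.2 km, y ≈ 15.2 km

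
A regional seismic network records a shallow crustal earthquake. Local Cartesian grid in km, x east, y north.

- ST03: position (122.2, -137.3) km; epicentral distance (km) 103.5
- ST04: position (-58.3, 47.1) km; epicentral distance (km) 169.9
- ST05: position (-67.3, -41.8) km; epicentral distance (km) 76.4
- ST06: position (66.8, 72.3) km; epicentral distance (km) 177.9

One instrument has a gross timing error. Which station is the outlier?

ST05

Solve using three stations at a time. Using ST03, ST04, ST06 (subtract circle equations pairwise → linear system) gives (x, y) ≈ (25.4, -100.7).
Distances from that point to each station vs reported:
  ST03: calculated 103.5 vs reported 103.5 → residual 0.0 km
  ST04: calculated 169.9 vs reported 169.9 → residual 0.0 km
  ST05: calculated 109.9 vs reported 76.4 → residual 33.5 km
  ST06: calculated 177.9 vs reported 177.9 → residual 0.0 km
ST03, ST04, ST06 are mutually consistent (residuals ≈ 0); ST05 is off by 33.5 km.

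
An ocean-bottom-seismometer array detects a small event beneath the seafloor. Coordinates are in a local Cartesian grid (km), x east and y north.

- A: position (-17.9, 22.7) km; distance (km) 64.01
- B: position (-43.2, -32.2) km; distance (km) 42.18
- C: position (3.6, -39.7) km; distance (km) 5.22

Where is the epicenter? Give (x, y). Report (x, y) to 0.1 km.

-1.6 km east, -39.2 km north

Circle about each station: (x + 17.9)² + (y − 22.7)² = 64.01²; (x + 43.2)² + (y + 32.2)² = 42.18²; (x − 3.6)² + (y + 39.7)² = 5.22².
Subtracting the A equation from the B and C equations removes the quadratic terms:
-50.6 x − 109.8 y = 4385.51
43.0 x − 124.8 y = 4823.38
Solving the 2×2 system: x ≈ -1.6, y ≈ -39.2 km.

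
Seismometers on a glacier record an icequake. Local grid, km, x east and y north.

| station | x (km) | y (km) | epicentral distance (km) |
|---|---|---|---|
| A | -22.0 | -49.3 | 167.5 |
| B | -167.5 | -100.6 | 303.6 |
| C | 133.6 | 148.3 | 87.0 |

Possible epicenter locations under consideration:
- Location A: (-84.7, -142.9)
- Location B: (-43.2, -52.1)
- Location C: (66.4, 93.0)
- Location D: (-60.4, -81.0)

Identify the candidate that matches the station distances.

Location C

For each candidate, compare |candidate − station| to the reported distance:
Location A: residuals A 54.8, B 210.6, C 276.9 → max 276.9 km
Location B: residuals A 146.1, B 170.2, C 180.2 → max 180.2 km
Location C: residuals A 0.0, B 0.0, C 0.0 → max 0.0 km
Location D: residuals A 117.7, B 194.7, C 213.4 → max 213.4 km
Only Location C has all residuals ≈ 0.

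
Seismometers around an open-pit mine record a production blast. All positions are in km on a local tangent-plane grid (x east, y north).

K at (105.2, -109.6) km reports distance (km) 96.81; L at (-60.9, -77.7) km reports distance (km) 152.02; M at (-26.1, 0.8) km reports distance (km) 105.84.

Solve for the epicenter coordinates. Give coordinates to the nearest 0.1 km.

Circle about each station: (x − 105.2)² + (y + 109.6)² = 96.81²; (x + 60.9)² + (y + 77.7)² = 152.02²; (x + 26.1)² + (y − 0.8)² = 105.84².
Subtracting the K equation from the L and M equations removes the quadratic terms:
-332.2 x + 63.8 y = -27071.00
-262.6 x + 220.8 y = -24227.28
Solving the 2×2 system: x ≈ 78.3, y ≈ -16.6 km.
Check against K (with the unrounded x, y): √((x − 105.2)²+(y + 109.6)²) = 96.81 ≈ 96.81 km. ✓

78.3 km east, -16.6 km north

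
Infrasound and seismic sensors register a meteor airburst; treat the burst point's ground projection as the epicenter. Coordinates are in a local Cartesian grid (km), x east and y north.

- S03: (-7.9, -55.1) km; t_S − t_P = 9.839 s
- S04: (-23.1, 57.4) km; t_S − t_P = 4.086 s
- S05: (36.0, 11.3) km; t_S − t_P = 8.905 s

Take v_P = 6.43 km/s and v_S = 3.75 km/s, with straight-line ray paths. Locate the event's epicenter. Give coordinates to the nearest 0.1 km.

Distance from S−P lag: d = Δt · v_P v_S / (v_P − v_S) = Δt · (6.43·3.75)/(6.43−3.75) ≈ 8.9972·Δt.
So d_S03 = 88.52, d_S04 = 36.76, d_S05 = 80.12 km.
Circle about each station: (x + 7.9)² + (y + 55.1)² = 88.52²; (x + 23.1)² + (y − 57.4)² = 36.76²; (x − 36.0)² + (y − 11.3)² = 80.12².
Subtracting the S03 equation from the S04 and S05 equations removes the quadratic terms:
-30.4 x + 225.0 y = 7214.44
87.8 x + 132.8 y = -258.15
Solving the 2×2 system: x ≈ -42.7, y ≈ 26.3 km.
Check against S03 (with the unrounded x, y): √((x + 7.9)²+(y + 55.1)²) = 88.52 ≈ 88.52 km. ✓

x ≈ -42.7 km, y ≈ 26.3 km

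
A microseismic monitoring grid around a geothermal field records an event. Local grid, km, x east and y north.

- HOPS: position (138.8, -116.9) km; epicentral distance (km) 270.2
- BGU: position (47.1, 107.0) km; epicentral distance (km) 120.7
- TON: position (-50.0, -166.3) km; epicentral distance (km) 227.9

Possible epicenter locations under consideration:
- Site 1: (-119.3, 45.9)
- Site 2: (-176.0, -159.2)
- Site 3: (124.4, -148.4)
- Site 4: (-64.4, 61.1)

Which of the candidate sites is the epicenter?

Site 4

For each candidate, compare |candidate − station| to the reported distance:
Site 1: residuals HOPS 35.0, BGU 56.6, TON 4.7 → max 56.6 km
Site 2: residuals HOPS 47.4, BGU 226.6, TON 101.7 → max 226.6 km
Site 3: residuals HOPS 235.6, BGU 146.1, TON 52.6 → max 235.6 km
Site 4: residuals HOPS 0.1, BGU 0.1, TON 0.0 → max 0.1 km
Only Site 4 has all residuals ≈ 0.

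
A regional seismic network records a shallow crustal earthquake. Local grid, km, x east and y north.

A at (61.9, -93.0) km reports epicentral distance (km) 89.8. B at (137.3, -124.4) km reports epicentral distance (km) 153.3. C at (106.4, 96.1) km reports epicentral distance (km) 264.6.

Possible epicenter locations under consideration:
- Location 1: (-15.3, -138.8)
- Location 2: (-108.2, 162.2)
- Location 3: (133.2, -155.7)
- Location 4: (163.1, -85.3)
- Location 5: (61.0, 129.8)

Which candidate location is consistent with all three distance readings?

Location 1

For each candidate, compare |candidate − station| to the reported distance:
Location 1: residuals A 0.0, B 0.0, C 0.0 → max 0.0 km
Location 2: residuals A 216.9, B 224.1, C 40.1 → max 224.1 km
Location 3: residuals A 5.1, B 121.7, C 11.4 → max 121.7 km
Location 4: residuals A 11.7, B 106.5, C 74.5 → max 106.5 km
Location 5: residuals A 133.0, B 112.1, C 208.1 → max 208.1 km
Only Location 1 has all residuals ≈ 0.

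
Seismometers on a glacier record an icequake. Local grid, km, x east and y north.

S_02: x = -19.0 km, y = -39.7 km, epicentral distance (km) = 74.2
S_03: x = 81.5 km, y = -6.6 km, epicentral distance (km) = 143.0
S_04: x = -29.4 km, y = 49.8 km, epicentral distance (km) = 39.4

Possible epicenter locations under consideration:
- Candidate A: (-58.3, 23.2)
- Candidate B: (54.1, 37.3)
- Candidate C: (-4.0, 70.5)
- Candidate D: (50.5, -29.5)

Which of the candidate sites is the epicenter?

For each candidate, compare |candidate − station| to the reported distance:
Candidate A: residuals S_02 0.0, S_03 0.1, S_04 0.1 → max 0.1 km
Candidate B: residuals S_02 32.0, S_03 91.3, S_04 45.0 → max 91.3 km
Candidate C: residuals S_02 37.0, S_03 27.9, S_04 6.6 → max 37.0 km
Candidate D: residuals S_02 4.0, S_03 104.5, S_04 73.2 → max 104.5 km
Only Candidate A has all residuals ≈ 0.

Candidate A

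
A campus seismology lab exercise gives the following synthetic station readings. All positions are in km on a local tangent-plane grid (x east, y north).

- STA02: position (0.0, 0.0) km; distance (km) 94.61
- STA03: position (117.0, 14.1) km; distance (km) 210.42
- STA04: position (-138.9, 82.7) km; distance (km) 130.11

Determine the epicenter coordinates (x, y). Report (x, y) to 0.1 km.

x ≈ -87.2 km, y ≈ -36.7 km

Circle about each station: x² + y² = 94.61²; (x − 117.0)² + (y − 14.1)² = 210.42²; (x + 138.9)² + (y − 82.7)² = 130.11².
Subtracting the STA02 equation from the STA03 and STA04 equations removes the quadratic terms:
234.0 x + 28.2 y = -21437.71
-277.8 x + 165.4 y = 18154.94
Solving the 2×2 system: x ≈ -87.2, y ≈ -36.7 km.
Check against STA02 (with the unrounded x, y): √(x²+y²) = 94.60 ≈ 94.61 km. ✓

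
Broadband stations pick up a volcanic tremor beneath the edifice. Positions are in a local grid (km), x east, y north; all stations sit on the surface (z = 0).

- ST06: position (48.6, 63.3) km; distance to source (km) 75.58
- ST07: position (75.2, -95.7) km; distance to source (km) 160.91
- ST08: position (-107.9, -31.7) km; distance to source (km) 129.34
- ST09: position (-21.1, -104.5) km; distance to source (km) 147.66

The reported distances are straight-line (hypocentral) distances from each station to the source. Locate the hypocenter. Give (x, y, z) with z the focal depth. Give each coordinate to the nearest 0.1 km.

Each station gives a sphere (x−x_i)² + (y−y_i)² + z² = d_i² (stations at z=0).
Subtracting the ST06 sphere from ST07 and ST08: z² cancels, leaving linear equations in x and y:
53.2 x − 318.0 y = -11735.01
-313.0 x − 190.0 y = -4738.05
Solving: x ≈ -6.594, y ≈ 35.799 km (keep extra digits for the depth step; rounded: -6.6, 35.8).
Then from the ST06 sphere: z² = 75.58² − (x − 48.6)² − (y − 63.3)² with x = -6.594, y = 35.799, so z ≈ 43.700 ≈ 43.7 km.
Check against ST09 (with the unrounded solution): distance 147.66 ≈ 147.66 km. ✓

x ≈ -6.6 km, y ≈ 35.8 km, depth ≈ 43.7 km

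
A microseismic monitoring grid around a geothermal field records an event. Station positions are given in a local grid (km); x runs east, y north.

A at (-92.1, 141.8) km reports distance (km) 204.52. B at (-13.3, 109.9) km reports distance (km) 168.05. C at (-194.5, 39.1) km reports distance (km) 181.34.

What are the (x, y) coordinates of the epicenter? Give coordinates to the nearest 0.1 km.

Circle about each station: (x + 92.1)² + (y − 141.8)² = 204.52²; (x + 13.3)² + (y − 109.9)² = 168.05²; (x + 194.5)² + (y − 39.1)² = 181.34².
Subtracting the A equation from the B and C equations removes the quadratic terms:
157.6 x − 63.8 y = -2747.12
-204.8 x − 205.4 y = 19713.64
Solving the 2×2 system: x ≈ -40.1, y ≈ -56.0 km.

-40.1 km east, -56.0 km north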